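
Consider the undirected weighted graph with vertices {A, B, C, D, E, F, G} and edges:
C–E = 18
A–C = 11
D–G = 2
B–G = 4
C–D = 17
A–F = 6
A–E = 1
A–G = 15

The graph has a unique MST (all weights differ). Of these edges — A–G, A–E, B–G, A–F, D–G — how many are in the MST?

5

Sort edges by weight, then run Kruskal:
A–E (1): add. Components now {A,E} {B} {C} {D} {F} {G}
D–G (2): add. Components now {A,E} {B} {C} {D,G} {F}
B–G (4): add. Components now {A,E} {B,D,G} {C} {F}
A–F (6): add. Components now {A,E,F} {B,D,G} {C}
A–C (11): add. Components now {A,C,E,F} {B,D,G}
A–G (15): add. Components now {A,B,C,D,E,F,G}
MST edge set: {A–E, D–G, B–G, A–F, A–C, A–G}.
Of the listed edges, {A–G, A–E, B–G, A–F, D–G} are in the MST → 5.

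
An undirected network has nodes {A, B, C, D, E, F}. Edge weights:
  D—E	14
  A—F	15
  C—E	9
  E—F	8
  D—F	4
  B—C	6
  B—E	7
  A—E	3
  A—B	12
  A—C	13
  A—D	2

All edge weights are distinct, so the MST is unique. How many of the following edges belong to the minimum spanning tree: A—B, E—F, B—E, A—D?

Sort edges by weight, then run Kruskal:
A—D (2): add. Components now {A,D} {B} {C} {E} {F}
A—E (3): add. Components now {A,D,E} {B} {C} {F}
D—F (4): add. Components now {A,D,E,F} {B} {C}
B—C (6): add. Components now {A,D,E,F} {B,C}
B—E (7): add. Components now {A,B,C,D,E,F}
MST edge set: {A—D, A—E, D—F, B—C, B—E}.
Of the listed edges, {B—E, A—D} are in the MST → 2.

2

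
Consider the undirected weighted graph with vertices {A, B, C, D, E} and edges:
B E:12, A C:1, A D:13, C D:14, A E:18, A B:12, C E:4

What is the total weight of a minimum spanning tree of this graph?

Kruskal: consider edges lightest-first.
A C (1): add. Components now {A,C} {B} {D} {E}
C E (4): add. Components now {A,C,E} {B} {D}
A B (12): add. Components now {A,B,C,E} {D}
B E (12): skip — B and E already connected.
A D (13): add. Components now {A,B,C,D,E}
MST edges: A C, C E, A B, A D; total weight 1+4+12+13 = 30.

30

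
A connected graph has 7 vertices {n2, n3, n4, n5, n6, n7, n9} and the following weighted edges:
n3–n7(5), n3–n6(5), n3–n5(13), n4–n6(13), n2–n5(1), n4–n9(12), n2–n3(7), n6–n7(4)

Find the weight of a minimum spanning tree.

Prim, starting at n9.
Step 1: frontier [n4–n9 12] → take n4–n9 (12); add n4.
Step 2: frontier [n4–n6 13] → take n4–n6 (13); add n6.
Step 3: frontier [n6–n7 4, n3–n6 5] → take n6–n7 (4); add n7.
Step 4: frontier [n3–n6 5, n3–n7 5] → take n3–n6 (5); add n3.
Step 5: frontier [n2–n3 7, n3–n5 13] → take n2–n3 (7); add n2.
Step 6: frontier [n2–n5 1, n3–n5 13] → take n2–n5 (1); add n5.
MST edges: n4–n9, n4–n6, n6–n7, n3–n6, n2–n3, n2–n5; total weight 12+13+4+5+7+1 = 42.

42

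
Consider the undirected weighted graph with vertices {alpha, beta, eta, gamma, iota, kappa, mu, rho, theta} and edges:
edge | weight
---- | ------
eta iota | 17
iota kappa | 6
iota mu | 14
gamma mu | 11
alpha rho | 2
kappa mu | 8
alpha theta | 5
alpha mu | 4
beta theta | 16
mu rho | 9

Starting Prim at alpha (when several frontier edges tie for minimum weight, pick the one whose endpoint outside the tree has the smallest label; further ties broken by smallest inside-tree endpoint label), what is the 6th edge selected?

gamma-mu

Prim's algorithm from alpha:
Step 1: cheapest edge leaving the tree is alpha rho (2); add rho.
Step 2: cheapest edge leaving the tree is alpha mu (4); add mu.
Step 3: cheapest edge leaving the tree is alpha theta (5); add theta.
Step 4: cheapest edge leaving the tree is kappa mu (8); add kappa.
Step 5: cheapest edge leaving the tree is iota kappa (6); add iota.
Step 6: cheapest edge leaving the tree is gamma mu (11); add gamma.
Step 7: cheapest edge leaving the tree is beta theta (16); add beta.
Step 8: cheapest edge leaving the tree is eta iota (17); add eta.
The 6th edge added is gamma mu.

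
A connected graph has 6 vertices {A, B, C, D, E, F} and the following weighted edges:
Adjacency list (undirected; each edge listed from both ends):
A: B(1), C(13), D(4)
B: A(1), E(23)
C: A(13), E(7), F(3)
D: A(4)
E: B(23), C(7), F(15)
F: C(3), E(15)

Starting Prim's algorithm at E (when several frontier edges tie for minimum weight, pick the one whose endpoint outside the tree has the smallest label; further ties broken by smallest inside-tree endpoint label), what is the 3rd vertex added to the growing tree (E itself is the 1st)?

F

Prim, starting at E.
Step 1: cheapest edge leaving the tree is C-E (7); add C.
Step 2: cheapest edge leaving the tree is C-F (3); add F.
Step 3: cheapest edge leaving the tree is A-C (13); add A.
Step 4: cheapest edge leaving the tree is A-B (1); add B.
Step 5: cheapest edge leaving the tree is A-D (4); add D.
Vertex order: E, C, F, A, B, D. The 3rd vertex is F.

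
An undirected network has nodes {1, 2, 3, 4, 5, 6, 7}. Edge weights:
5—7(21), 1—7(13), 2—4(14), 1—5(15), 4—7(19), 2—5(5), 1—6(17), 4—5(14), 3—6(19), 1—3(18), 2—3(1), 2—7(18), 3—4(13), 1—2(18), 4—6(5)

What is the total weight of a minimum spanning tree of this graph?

Sort edges by weight, then run Kruskal:
2—3 (1): add — endpoints in different components.
2—5 (5): add — endpoints in different components.
4—6 (5): add — endpoints in different components.
1—7 (13): add — endpoints in different components.
3—4 (13): add — endpoints in different components.
2—4 (14): skip — 2 and 4 already connected.
4—5 (14): skip — 4 and 5 already connected.
1—5 (15): add — endpoints in different components.
MST edges: 2—3, 2—5, 4—6, 1—7, 3—4, 1—5; total weight 1+5+5+13+13+15 = 52.

52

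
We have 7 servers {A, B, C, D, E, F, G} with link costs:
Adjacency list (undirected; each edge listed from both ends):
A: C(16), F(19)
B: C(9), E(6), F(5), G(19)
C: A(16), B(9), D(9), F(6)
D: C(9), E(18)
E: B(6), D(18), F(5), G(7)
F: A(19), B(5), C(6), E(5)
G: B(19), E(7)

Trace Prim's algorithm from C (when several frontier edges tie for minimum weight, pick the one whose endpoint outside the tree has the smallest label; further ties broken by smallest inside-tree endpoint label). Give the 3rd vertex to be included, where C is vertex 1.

B

Prim's algorithm from C:
Step 1: cheapest edge leaving the tree is C–F (6); add F.
Step 2: cheapest edge leaving the tree is B–F (5); add B.
Step 3: cheapest edge leaving the tree is E–F (5); add E.
Step 4: cheapest edge leaving the tree is E–G (7); add G.
Step 5: cheapest edge leaving the tree is C–D (9); add D.
Step 6: cheapest edge leaving the tree is A–C (16); add A.
Vertex order: C, F, B, E, G, D, A. The 3rd vertex is B.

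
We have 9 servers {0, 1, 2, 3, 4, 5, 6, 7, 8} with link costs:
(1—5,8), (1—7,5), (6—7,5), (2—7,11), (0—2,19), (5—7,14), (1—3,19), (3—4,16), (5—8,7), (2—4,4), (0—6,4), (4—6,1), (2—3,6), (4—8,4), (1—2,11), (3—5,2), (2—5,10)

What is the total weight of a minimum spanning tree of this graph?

31

Sort edges by weight, then run Kruskal:
4—6 (1): add — endpoints in different components.
3—5 (2): add — endpoints in different components.
0—6 (4): add — endpoints in different components.
2—4 (4): add — endpoints in different components.
4—8 (4): add — endpoints in different components.
1—7 (5): add — endpoints in different components.
6—7 (5): add — endpoints in different components.
2—3 (6): add — endpoints in different components.
MST edges: 4—6, 3—5, 0—6, 2—4, 4—8, 1—7, 6—7, 2—3; total weight 1+2+4+4+4+5+5+6 = 31.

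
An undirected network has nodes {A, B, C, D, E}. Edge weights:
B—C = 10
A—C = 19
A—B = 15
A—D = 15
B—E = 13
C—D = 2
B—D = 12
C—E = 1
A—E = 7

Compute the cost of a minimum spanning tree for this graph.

Sort edges by weight, then run Kruskal:
C—E (1): add — endpoints in different components.
C—D (2): add — endpoints in different components.
A—E (7): add — endpoints in different components.
B—C (10): add — endpoints in different components.
MST edges: C—E, C—D, A—E, B—C; total weight 1+2+7+10 = 20.

20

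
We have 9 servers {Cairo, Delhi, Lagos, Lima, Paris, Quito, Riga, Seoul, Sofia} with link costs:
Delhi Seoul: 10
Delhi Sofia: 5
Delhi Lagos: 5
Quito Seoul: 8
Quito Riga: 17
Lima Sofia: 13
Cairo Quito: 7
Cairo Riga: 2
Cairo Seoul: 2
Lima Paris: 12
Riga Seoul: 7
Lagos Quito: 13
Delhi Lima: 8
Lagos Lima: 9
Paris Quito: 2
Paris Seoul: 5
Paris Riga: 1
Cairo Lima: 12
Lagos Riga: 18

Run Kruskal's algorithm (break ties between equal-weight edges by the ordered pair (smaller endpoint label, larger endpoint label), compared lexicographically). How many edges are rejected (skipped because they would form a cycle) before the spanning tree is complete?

Kruskal: consider edges lightest-first.
Paris Riga (1): add — endpoints in different components.
Cairo Riga (2): add — endpoints in different components.
Cairo Seoul (2): add — endpoints in different components.
Paris Quito (2): add — endpoints in different components.
Delhi Lagos (5): add — endpoints in different components.
Delhi Sofia (5): add — endpoints in different components.
Paris Seoul (5): skip — Seoul and Paris already connected.
Cairo Quito (7): skip — Cairo and Quito already connected.
Riga Seoul (7): skip — Seoul and Riga already connected.
Delhi Lima (8): add — endpoints in different components.
Quito Seoul (8): skip — Seoul and Quito already connected.
Lagos Lima (9): skip — Lagos and Lima already connected.
Delhi Seoul (10): add — endpoints in different components.
Edges rejected before the tree was complete: 5.

5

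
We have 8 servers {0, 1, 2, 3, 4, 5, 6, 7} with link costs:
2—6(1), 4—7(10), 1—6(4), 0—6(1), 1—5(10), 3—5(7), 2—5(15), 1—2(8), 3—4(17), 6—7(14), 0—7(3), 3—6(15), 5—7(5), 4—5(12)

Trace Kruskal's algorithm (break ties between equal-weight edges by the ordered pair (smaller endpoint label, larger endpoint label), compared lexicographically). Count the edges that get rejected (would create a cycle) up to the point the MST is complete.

Kruskal: consider edges lightest-first.
0—6 (1): add — endpoints in different components.
2—6 (1): add — endpoints in different components.
0—7 (3): add — endpoints in different components.
1—6 (4): add — endpoints in different components.
5—7 (5): add — endpoints in different components.
3—5 (7): add — endpoints in different components.
1—2 (8): skip — 1 and 2 already connected.
1—5 (10): skip — 1 and 5 already connected.
4—7 (10): add — endpoints in different components.
Edges rejected before the tree was complete: 2.

2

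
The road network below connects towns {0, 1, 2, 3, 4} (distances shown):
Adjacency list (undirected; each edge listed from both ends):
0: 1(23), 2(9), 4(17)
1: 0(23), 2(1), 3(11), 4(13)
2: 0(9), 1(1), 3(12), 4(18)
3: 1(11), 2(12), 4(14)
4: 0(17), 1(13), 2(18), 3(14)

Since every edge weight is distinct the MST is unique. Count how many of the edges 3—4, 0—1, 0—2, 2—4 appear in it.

1

Kruskal: consider edges lightest-first.
1—2 (1): add. Components now {0} {1,2} {3} {4}
0—2 (9): add. Components now {0,1,2} {3} {4}
1—3 (11): add. Components now {0,1,2,3} {4}
2—3 (12): skip — 2 and 3 already connected.
1—4 (13): add. Components now {0,1,2,3,4}
MST edge set: {1—2, 0—2, 1—3, 1—4}.
Of the listed edges, {0—2} are in the MST → 1.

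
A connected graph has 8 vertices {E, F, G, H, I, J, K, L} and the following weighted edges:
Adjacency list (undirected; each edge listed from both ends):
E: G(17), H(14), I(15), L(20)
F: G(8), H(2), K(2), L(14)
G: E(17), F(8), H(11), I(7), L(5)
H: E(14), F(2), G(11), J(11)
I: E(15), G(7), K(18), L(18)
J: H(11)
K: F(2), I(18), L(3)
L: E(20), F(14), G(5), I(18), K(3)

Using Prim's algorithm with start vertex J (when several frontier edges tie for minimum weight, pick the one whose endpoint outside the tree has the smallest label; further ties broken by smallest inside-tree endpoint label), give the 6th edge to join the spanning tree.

Grow the tree from J using Prim:
Step 1: cheapest edge leaving the tree is H—J (11); add H.
Step 2: cheapest edge leaving the tree is F—H (2); add F.
Step 3: cheapest edge leaving the tree is F—K (2); add K.
Step 4: cheapest edge leaving the tree is K—L (3); add L.
Step 5: cheapest edge leaving the tree is G—L (5); add G.
Step 6: cheapest edge leaving the tree is G—I (7); add I.
Step 7: cheapest edge leaving the tree is E—H (14); add E.
The 6th edge added is G—I.

G-I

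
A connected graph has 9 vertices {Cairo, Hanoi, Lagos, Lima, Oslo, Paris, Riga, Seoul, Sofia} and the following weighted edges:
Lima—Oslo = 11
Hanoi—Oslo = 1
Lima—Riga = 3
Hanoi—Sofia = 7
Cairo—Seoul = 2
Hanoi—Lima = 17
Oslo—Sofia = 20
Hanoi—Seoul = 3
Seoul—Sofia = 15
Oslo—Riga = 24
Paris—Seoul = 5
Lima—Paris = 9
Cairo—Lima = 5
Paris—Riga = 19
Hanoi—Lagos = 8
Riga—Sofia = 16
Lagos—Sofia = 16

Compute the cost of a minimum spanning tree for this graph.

Grow the tree from Sofia using Prim:
Step 1: cheapest edge leaving the tree is Hanoi—Sofia (7); add Hanoi.
Step 2: cheapest edge leaving the tree is Hanoi—Oslo (1); add Oslo.
Step 3: cheapest edge leaving the tree is Hanoi—Seoul (3); add Seoul.
Step 4: cheapest edge leaving the tree is Cairo—Seoul (2); add Cairo.
Step 5: cheapest edge leaving the tree is Cairo—Lima (5); add Lima.
Step 6: cheapest edge leaving the tree is Lima—Riga (3); add Riga.
Step 7: cheapest edge leaving the tree is Paris—Seoul (5); add Paris.
Step 8: cheapest edge leaving the tree is Hanoi—Lagos (8); add Lagos.
MST edges: Hanoi—Sofia, Hanoi—Oslo, Hanoi—Seoul, Cairo—Seoul, Cairo—Lima, Lima—Riga, Paris—Seoul, Hanoi—Lagos; total weight 7+1+3+2+5+3+5+8 = 34.

34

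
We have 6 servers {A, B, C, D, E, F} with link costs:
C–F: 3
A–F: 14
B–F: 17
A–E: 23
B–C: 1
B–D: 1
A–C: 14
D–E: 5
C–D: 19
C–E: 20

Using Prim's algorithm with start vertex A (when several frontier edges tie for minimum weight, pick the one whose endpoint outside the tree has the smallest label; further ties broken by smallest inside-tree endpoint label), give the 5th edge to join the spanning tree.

Prim, starting at A.
Step 1: cheapest edge leaving the tree is A–C (14); add C.
Step 2: cheapest edge leaving the tree is B–C (1); add B.
Step 3: cheapest edge leaving the tree is B–D (1); add D.
Step 4: cheapest edge leaving the tree is C–F (3); add F.
Step 5: cheapest edge leaving the tree is D–E (5); add E.
The 5th edge added is D–E.

D-E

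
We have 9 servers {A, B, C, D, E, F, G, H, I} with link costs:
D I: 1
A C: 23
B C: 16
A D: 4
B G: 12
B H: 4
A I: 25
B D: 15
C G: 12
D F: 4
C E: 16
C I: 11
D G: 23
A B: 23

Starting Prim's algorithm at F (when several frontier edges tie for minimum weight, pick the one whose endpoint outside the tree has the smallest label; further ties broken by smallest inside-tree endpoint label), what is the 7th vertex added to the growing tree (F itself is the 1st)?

Grow the tree from F using Prim:
Step 1: cheapest edge leaving the tree is D F (4); add D.
Step 2: cheapest edge leaving the tree is D I (1); add I.
Step 3: cheapest edge leaving the tree is A D (4); add A.
Step 4: cheapest edge leaving the tree is C I (11); add C.
Step 5: cheapest edge leaving the tree is C G (12); add G.
Step 6: cheapest edge leaving the tree is B G (12); add B.
Step 7: cheapest edge leaving the tree is B H (4); add H.
Step 8: cheapest edge leaving the tree is C E (16); add E.
Vertex order: F, D, I, A, C, G, B, H, E. The 7th vertex is B.

B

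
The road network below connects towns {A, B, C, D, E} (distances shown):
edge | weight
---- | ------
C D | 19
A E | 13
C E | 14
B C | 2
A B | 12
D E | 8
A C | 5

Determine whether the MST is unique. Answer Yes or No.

Kruskal: consider edges lightest-first.
B C (2): add. Components now {A} {B,C} {D} {E}
A C (5): add. Components now {A,B,C} {D} {E}
D E (8): add. Components now {A,B,C} {D,E}
A B (12): skip — A and B already connected.
A E (13): add. Components now {A,B,C,D,E}
Every non-tree edge has weight strictly greater than the heaviest edge on the tree path between its endpoints, so the MST is unique.

Yes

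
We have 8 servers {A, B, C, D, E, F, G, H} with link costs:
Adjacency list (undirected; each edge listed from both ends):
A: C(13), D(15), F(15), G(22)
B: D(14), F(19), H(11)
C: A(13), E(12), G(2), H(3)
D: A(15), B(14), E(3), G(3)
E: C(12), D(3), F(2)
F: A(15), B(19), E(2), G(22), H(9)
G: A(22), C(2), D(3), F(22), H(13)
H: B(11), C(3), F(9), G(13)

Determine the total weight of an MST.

37

Sort edges by weight, then run Kruskal:
C G (2): add — endpoints in different components.
E F (2): add — endpoints in different components.
C H (3): add — endpoints in different components.
D E (3): add — endpoints in different components.
D G (3): add — endpoints in different components.
F H (9): skip — F and H already connected.
B H (11): add — endpoints in different components.
C E (12): skip — C and E already connected.
A C (13): add — endpoints in different components.
MST edges: C G, E F, C H, D E, D G, B H, A C; total weight 2+2+3+3+3+11+13 = 37.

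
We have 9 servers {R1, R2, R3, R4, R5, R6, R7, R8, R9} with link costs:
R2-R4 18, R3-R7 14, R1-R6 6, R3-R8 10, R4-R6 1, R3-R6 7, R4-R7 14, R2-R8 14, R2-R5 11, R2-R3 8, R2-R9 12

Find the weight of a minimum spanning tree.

69

Prim, starting at R4.
Step 1: frontier [R4-R6 1, R4-R7 14, R2-R4 18] → take R4-R6 (1); add R6.
Step 2: frontier [R4-R7 14, R2-R4 18, R1-R6 6, R3-R6 7] → take R1-R6 (6); add R1.
Step 3: frontier [R4-R7 14, R2-R4 18, R3-R6 7] → take R3-R6 (7); add R3.
Step 4: frontier [R2-R3 8, R3-R8 10, R3-R7 14, R4-R7 14, R2-R4 18] → take R2-R3 (8); add R2.
Step 5: frontier [R2-R5 11, R2-R9 12, R2-R8 14, R3-R8 10, R3-R7 14, R4-R7 14] → take R3-R8 (10); add R8.
Step 6: frontier [R2-R5 11, R2-R9 12, R3-R7 14, R4-R7 14] → take R2-R5 (11); add R5.
Step 7: frontier [R2-R9 12, R3-R7 14, R4-R7 14] → take R2-R9 (12); add R9.
Step 8: frontier [R3-R7 14, R4-R7 14] → take R3-R7 (14); add R7.
MST edges: R4-R6, R1-R6, R3-R6, R2-R3, R3-R8, R2-R5, R2-R9, R3-R7; total weight 1+6+7+8+10+11+12+14 = 69.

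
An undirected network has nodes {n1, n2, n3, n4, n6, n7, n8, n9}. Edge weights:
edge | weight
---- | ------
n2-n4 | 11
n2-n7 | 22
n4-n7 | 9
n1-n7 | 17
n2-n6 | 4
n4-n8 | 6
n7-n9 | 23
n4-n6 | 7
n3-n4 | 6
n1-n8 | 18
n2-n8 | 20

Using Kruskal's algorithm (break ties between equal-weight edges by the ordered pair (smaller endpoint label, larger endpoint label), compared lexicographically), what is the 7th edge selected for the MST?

n7-n9

Kruskal's algorithm — process edges by increasing weight (ties by edge label):
n2-n6 (4): add — endpoints in different components.
n3-n4 (6): add — endpoints in different components.
n4-n8 (6): add — endpoints in different components.
n4-n6 (7): add — endpoints in different components.
n4-n7 (9): add — endpoints in different components.
n2-n4 (11): skip — n4 and n2 already connected.
n1-n7 (17): add — endpoints in different components.
n1-n8 (18): skip — n8 and n1 already connected.
n2-n8 (20): skip — n8 and n2 already connected.
n2-n7 (22): skip — n2 and n7 already connected.
n7-n9 (23): add — endpoints in different components.
The 7th edge added is n7-n9.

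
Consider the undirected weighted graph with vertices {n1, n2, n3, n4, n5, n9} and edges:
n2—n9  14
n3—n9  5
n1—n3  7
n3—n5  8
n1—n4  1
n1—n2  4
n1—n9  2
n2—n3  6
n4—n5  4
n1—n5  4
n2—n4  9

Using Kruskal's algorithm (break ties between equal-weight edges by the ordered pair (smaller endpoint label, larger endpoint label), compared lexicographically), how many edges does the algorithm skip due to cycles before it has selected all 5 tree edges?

1

Kruskal: consider edges lightest-first.
n1—n4 (1): add. Components now {n2} {n9} {n1,n4} {n5} {n3}
n1—n9 (2): add. Components now {n2} {n1,n4,n9} {n5} {n3}
n1—n2 (4): add. Components now {n1,n2,n4,n9} {n5} {n3}
n1—n5 (4): add. Components now {n1,n2,n4,n5,n9} {n3}
n4—n5 (4): skip — n4 and n5 already connected.
n3—n9 (5): add. Components now {n1,n2,n3,n4,n5,n9}
Edges rejected before the tree was complete: 1.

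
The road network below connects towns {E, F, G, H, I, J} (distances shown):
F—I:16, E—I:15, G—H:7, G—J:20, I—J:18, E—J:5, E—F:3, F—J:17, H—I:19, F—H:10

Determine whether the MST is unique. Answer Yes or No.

Yes

Kruskal: consider edges lightest-first.
E—F (3): add. Components now {E,F} {G} {H} {I} {J}
E—J (5): add. Components now {E,F,J} {G} {H} {I}
G—H (7): add. Components now {E,F,J} {G,H} {I}
F—H (10): add. Components now {E,F,G,H,J} {I}
E—I (15): add. Components now {E,F,G,H,I,J}
Every non-tree edge has weight strictly greater than the heaviest edge on the tree path between its endpoints, so the MST is unique.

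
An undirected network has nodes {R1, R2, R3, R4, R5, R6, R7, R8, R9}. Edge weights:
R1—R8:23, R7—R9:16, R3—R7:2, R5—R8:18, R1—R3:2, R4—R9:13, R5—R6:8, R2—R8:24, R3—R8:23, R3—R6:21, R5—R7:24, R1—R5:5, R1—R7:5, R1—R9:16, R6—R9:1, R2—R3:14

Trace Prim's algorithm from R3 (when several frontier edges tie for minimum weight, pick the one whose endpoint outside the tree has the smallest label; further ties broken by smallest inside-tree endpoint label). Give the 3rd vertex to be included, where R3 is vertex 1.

R7

Prim's algorithm from R3:
Step 1: cheapest edge leaving the tree is R1—R3 (2); add R1.
Step 2: cheapest edge leaving the tree is R3—R7 (2); add R7.
Step 3: cheapest edge leaving the tree is R1—R5 (5); add R5.
Step 4: cheapest edge leaving the tree is R5—R6 (8); add R6.
Step 5: cheapest edge leaving the tree is R6—R9 (1); add R9.
Step 6: cheapest edge leaving the tree is R4—R9 (13); add R4.
Step 7: cheapest edge leaving the tree is R2—R3 (14); add R2.
Step 8: cheapest edge leaving the tree is R5—R8 (18); add R8.
Vertex order: R3, R1, R7, R5, R6, R9, R4, R2, R8. The 3rd vertex is R7.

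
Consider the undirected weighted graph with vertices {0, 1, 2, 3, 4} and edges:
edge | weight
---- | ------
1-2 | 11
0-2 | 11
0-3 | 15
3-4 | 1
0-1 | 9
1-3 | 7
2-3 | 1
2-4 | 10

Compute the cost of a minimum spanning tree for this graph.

18

Grow the tree from 1 using Prim:
Step 1: cheapest edge leaving the tree is 1-3 (7); add 3.
Step 2: cheapest edge leaving the tree is 2-3 (1); add 2.
Step 3: cheapest edge leaving the tree is 3-4 (1); add 4.
Step 4: cheapest edge leaving the tree is 0-1 (9); add 0.
MST edges: 1-3, 2-3, 3-4, 0-1; total weight 7+1+1+9 = 18.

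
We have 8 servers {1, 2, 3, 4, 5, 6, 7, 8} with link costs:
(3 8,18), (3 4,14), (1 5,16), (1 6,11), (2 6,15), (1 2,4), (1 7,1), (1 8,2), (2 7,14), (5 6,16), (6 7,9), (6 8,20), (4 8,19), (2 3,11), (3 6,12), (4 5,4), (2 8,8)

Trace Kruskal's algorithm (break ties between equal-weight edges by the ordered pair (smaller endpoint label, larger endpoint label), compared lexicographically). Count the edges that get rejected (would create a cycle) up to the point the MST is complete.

Kruskal's algorithm — process edges by increasing weight (ties by edge label):
1 7 (1): add — endpoints in different components.
1 8 (2): add — endpoints in different components.
1 2 (4): add — endpoints in different components.
4 5 (4): add — endpoints in different components.
2 8 (8): skip — 2 and 8 already connected.
6 7 (9): add — endpoints in different components.
1 6 (11): skip — 1 and 6 already connected.
2 3 (11): add — endpoints in different components.
3 6 (12): skip — 3 and 6 already connected.
2 7 (14): skip — 2 and 7 already connected.
3 4 (14): add — endpoints in different components.
Edges rejected before the tree was complete: 4.

4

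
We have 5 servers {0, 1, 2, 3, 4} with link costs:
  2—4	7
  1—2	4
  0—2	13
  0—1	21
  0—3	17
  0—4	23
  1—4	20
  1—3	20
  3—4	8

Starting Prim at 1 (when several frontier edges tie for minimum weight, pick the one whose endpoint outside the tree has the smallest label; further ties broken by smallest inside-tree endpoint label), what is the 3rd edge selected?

3-4

Prim, starting at 1.
Step 1: frontier [1—2 4, 1—3 20, 1—4 20, 0—1 21] → take 1—2 (4); add 2.
Step 2: frontier [1—3 20, 1—4 20, 0—1 21, 2—4 7, 0—2 13] → take 2—4 (7); add 4.
Step 3: frontier [1—3 20, 0—1 21, 0—2 13, 3—4 8, 0—4 23] → take 3—4 (8); add 3.
Step 4: frontier [0—1 21, 0—2 13, 0—3 17, 0—4 23] → take 0—2 (13); add 0.
The 3rd edge added is 3—4.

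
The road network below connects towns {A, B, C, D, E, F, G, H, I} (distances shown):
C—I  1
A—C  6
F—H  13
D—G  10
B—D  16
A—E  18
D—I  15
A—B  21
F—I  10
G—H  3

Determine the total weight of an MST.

Kruskal: consider edges lightest-first.
C—I (1): add — endpoints in different components.
G—H (3): add — endpoints in different components.
A—C (6): add — endpoints in different components.
D—G (10): add — endpoints in different components.
F—I (10): add — endpoints in different components.
F—H (13): add — endpoints in different components.
D—I (15): skip — D and I already connected.
B—D (16): add — endpoints in different components.
A—E (18): add — endpoints in different components.
MST edges: C—I, G—H, A—C, D—G, F—I, F—H, B—D, A—E; total weight 1+3+6+10+10+13+16+18 = 77.

77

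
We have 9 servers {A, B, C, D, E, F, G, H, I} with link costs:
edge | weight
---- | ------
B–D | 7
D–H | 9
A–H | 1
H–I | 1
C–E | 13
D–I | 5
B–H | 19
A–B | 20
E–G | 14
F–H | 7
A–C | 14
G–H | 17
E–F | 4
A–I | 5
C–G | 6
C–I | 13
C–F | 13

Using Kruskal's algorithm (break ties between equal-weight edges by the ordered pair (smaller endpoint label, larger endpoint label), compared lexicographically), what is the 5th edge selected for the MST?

Kruskal's algorithm — process edges by increasing weight (ties by edge label):
A–H (1): add — endpoints in different components.
H–I (1): add — endpoints in different components.
E–F (4): add — endpoints in different components.
A–I (5): skip — A and I already connected.
D–I (5): add — endpoints in different components.
C–G (6): add — endpoints in different components.
B–D (7): add — endpoints in different components.
F–H (7): add — endpoints in different components.
D–H (9): skip — D and H already connected.
C–E (13): add — endpoints in different components.
The 5th edge added is C–G.

C-G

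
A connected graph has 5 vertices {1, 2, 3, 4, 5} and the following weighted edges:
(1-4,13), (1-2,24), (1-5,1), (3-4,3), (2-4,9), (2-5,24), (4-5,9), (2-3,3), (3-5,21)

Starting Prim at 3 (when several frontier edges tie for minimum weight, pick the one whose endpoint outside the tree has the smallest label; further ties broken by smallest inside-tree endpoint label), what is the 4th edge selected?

1-5

Prim, starting at 3.
Step 1: frontier [2-3 3, 3-4 3, 3-5 21] → take 2-3 (3); add 2.
Step 2: frontier [2-4 9, 1-2 24, 2-5 24, 3-4 3, 3-5 21] → take 3-4 (3); add 4.
Step 3: frontier [1-2 24, 2-5 24, 3-5 21, 4-5 9, 1-4 13] → take 4-5 (9); add 5.
Step 4: frontier [1-2 24, 1-4 13, 1-5 1] → take 1-5 (1); add 1.
The 4th edge added is 1-5.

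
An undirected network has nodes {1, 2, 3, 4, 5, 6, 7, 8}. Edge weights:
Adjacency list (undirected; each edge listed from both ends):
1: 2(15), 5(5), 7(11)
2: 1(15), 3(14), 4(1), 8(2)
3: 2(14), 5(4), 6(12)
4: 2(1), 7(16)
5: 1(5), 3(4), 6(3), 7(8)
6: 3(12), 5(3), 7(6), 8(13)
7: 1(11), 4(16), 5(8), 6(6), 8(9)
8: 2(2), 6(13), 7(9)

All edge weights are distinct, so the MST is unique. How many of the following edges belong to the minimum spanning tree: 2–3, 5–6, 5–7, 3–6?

Kruskal: consider edges lightest-first.
2–4 (1): add — endpoints in different components.
2–8 (2): add — endpoints in different components.
5–6 (3): add — endpoints in different components.
3–5 (4): add — endpoints in different components.
1–5 (5): add — endpoints in different components.
6–7 (6): add — endpoints in different components.
5–7 (8): skip — 5 and 7 already connected.
7–8 (9): add — endpoints in different components.
MST edge set: {2–4, 2–8, 5–6, 3–5, 1–5, 6–7, 7–8}.
Of the listed edges, {5–6} are in the MST → 1.

1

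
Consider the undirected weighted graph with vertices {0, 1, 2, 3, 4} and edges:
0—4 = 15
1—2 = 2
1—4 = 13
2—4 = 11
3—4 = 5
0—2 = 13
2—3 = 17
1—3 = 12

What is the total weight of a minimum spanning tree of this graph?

Sort edges by weight, then run Kruskal:
1—2 (2): add — endpoints in different components.
3—4 (5): add — endpoints in different components.
2—4 (11): add — endpoints in different components.
1—3 (12): skip — 1 and 3 already connected.
0—2 (13): add — endpoints in different components.
MST edges: 1—2, 3—4, 2—4, 0—2; total weight 2+5+11+13 = 31.

31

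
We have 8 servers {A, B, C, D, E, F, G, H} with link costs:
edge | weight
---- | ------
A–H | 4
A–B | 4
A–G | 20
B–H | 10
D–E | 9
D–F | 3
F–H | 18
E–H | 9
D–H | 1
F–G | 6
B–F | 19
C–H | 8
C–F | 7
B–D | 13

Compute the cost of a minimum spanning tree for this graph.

34

Grow the tree from G using Prim:
Step 1: frontier [F–G 6, A–G 20] → take F–G (6); add F.
Step 2: frontier [D–F 3, C–F 7, F–H 18, B–F 19, A–G 20] → take D–F (3); add D.
Step 3: frontier [D–H 1, D–E 9, B–D 13, C–F 7, F–H 18, B–F 19, A–G 20] → take D–H (1); add H.
Step 4: frontier [D–E 9, B–D 13, C–F 7, B–F 19, A–G 20, A–H 4, C–H 8, E–H 9, B–H 10] → take A–H (4); add A.
Step 5: frontier [A–B 4, D–E 9, B–D 13, C–F 7, B–F 19, C–H 8, E–H 9, B–H 10] → take A–B (4); add B.
Step 6: frontier [D–E 9, C–F 7, C–H 8, E–H 9] → take C–F (7); add C.
Step 7: frontier [D–E 9, E–H 9] → take D–E (9); add E.
MST edges: F–G, D–F, D–H, A–H, A–B, C–F, D–E; total weight 6+3+1+4+4+7+9 = 34.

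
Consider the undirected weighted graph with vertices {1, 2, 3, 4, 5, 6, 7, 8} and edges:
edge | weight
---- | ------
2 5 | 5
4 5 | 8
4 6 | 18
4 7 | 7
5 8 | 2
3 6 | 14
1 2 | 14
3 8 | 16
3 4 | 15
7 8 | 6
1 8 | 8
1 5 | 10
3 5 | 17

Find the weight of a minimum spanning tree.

57

Prim's algorithm from 8:
Step 1: cheapest edge leaving the tree is 5 8 (2); add 5.
Step 2: cheapest edge leaving the tree is 2 5 (5); add 2.
Step 3: cheapest edge leaving the tree is 7 8 (6); add 7.
Step 4: cheapest edge leaving the tree is 4 7 (7); add 4.
Step 5: cheapest edge leaving the tree is 1 8 (8); add 1.
Step 6: cheapest edge leaving the tree is 3 4 (15); add 3.
Step 7: cheapest edge leaving the tree is 3 6 (14); add 6.
MST edges: 5 8, 2 5, 7 8, 4 7, 1 8, 3 4, 3 6; total weight 2+5+6+7+8+15+14 = 57.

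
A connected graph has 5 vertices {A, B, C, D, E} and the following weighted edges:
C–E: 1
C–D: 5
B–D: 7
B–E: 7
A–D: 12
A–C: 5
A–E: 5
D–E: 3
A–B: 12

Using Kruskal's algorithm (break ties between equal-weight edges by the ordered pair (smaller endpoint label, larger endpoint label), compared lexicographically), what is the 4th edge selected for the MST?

Kruskal: consider edges lightest-first.
C–E (1): add — endpoints in different components.
D–E (3): add — endpoints in different components.
A–C (5): add — endpoints in different components.
A–E (5): skip — A and E already connected.
C–D (5): skip — C and D already connected.
B–D (7): add — endpoints in different components.
The 4th edge added is B–D.

B-D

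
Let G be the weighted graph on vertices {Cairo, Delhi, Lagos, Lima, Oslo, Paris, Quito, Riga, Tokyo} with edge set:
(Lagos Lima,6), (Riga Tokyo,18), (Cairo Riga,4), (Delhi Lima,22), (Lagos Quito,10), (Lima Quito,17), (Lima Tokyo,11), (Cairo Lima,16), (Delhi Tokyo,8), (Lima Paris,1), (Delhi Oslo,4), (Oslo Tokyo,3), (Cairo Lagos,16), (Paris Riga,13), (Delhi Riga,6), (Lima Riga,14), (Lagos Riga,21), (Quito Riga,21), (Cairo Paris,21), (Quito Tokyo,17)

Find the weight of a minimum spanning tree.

Sort edges by weight, then run Kruskal:
Lima Paris (1): add — endpoints in different components.
Oslo Tokyo (3): add — endpoints in different components.
Cairo Riga (4): add — endpoints in different components.
Delhi Oslo (4): add — endpoints in different components.
Delhi Riga (6): add — endpoints in different components.
Lagos Lima (6): add — endpoints in different components.
Delhi Tokyo (8): skip — Delhi and Tokyo already connected.
Lagos Quito (10): add — endpoints in different components.
Lima Tokyo (11): add — endpoints in different components.
MST edges: Lima Paris, Oslo Tokyo, Cairo Riga, Delhi Oslo, Delhi Riga, Lagos Lima, Lagos Quito, Lima Tokyo; total weight 1+3+4+4+6+6+10+11 = 45.

45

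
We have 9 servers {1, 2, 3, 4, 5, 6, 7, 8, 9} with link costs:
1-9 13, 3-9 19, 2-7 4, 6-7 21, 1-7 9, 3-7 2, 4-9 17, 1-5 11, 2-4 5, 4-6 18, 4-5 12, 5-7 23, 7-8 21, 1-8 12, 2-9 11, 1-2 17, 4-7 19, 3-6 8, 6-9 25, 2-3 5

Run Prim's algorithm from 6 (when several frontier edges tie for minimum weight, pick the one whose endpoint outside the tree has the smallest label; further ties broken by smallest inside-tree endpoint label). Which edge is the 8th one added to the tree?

1-8

Prim, starting at 6.
Step 1: cheapest edge leaving the tree is 3-6 (8); add 3.
Step 2: cheapest edge leaving the tree is 3-7 (2); add 7.
Step 3: cheapest edge leaving the tree is 2-7 (4); add 2.
Step 4: cheapest edge leaving the tree is 2-4 (5); add 4.
Step 5: cheapest edge leaving the tree is 1-7 (9); add 1.
Step 6: cheapest edge leaving the tree is 1-5 (11); add 5.
Step 7: cheapest edge leaving the tree is 2-9 (11); add 9.
Step 8: cheapest edge leaving the tree is 1-8 (12); add 8.
The 8th edge added is 1-8.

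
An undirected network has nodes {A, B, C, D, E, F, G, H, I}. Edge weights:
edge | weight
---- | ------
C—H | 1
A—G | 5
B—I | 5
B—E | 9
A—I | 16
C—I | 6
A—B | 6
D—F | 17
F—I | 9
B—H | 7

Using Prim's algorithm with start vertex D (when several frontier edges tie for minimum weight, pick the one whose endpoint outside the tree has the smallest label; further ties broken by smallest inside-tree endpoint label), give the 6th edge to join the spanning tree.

Grow the tree from D using Prim:
Step 1: frontier [D—F 17] → take D—F (17); add F.
Step 2: frontier [F—I 9] → take F—I (9); add I.
Step 3: frontier [B—I 5, C—I 6, A—I 16] → take B—I (5); add B.
Step 4: frontier [A—B 6, B—H 7, B—E 9, C—I 6, A—I 16] → take A—B (6); add A.
Step 5: frontier [A—G 5, B—H 7, B—E 9, C—I 6] → take A—G (5); add G.
Step 6: frontier [B—H 7, B—E 9, C—I 6] → take C—I (6); add C.
Step 7: frontier [B—H 7, B—E 9, C—H 1] → take C—H (1); add H.
Step 8: frontier [B—E 9] → take B—E (9); add E.
The 6th edge added is C—I.

C-I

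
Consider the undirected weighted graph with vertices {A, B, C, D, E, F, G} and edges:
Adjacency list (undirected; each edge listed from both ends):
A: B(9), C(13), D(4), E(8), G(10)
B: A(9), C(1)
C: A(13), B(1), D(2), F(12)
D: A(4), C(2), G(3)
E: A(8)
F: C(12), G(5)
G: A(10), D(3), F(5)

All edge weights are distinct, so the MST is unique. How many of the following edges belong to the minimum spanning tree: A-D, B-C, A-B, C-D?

3

Kruskal: consider edges lightest-first.
B-C (1): add — endpoints in different components.
C-D (2): add — endpoints in different components.
D-G (3): add — endpoints in different components.
A-D (4): add — endpoints in different components.
F-G (5): add — endpoints in different components.
A-E (8): add — endpoints in different components.
MST edge set: {B-C, C-D, D-G, A-D, F-G, A-E}.
Of the listed edges, {A-D, B-C, C-D} are in the MST → 3.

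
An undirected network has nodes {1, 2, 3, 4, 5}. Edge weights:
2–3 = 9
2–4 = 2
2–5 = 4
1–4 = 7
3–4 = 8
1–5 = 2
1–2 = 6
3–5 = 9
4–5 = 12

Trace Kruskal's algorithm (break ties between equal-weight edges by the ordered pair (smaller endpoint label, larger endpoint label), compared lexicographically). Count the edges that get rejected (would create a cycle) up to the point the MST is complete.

Kruskal: consider edges lightest-first.
1–5 (2): add. Components now {1,5} {2} {3} {4}
2–4 (2): add. Components now {1,5} {2,4} {3}
2–5 (4): add. Components now {1,2,4,5} {3}
1–2 (6): skip — 1 and 2 already connected.
1–4 (7): skip — 1 and 4 already connected.
3–4 (8): add. Components now {1,2,3,4,5}
Edges rejected before the tree was complete: 2.

2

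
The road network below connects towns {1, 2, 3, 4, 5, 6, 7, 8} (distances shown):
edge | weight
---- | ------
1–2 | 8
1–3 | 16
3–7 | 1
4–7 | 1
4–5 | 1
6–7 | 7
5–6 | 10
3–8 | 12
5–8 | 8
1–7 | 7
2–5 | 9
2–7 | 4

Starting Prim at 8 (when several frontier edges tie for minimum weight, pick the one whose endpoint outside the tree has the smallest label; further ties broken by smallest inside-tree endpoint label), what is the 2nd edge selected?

Prim, starting at 8.
Step 1: frontier [5–8 8, 3–8 12] → take 5–8 (8); add 5.
Step 2: frontier [4–5 1, 2–5 9, 5–6 10, 3–8 12] → take 4–5 (1); add 4.
Step 3: frontier [4–7 1, 2–5 9, 5–6 10, 3–8 12] → take 4–7 (1); add 7.
Step 4: frontier [2–5 9, 5–6 10, 3–7 1, 2–7 4, 1–7 7, 6–7 7, 3–8 12] → take 3–7 (1); add 3.
Step 5: frontier [1–3 16, 2–5 9, 5–6 10, 2–7 4, 1–7 7, 6–7 7] → take 2–7 (4); add 2.
Step 6: frontier [1–2 8, 1–3 16, 5–6 10, 1–7 7, 6–7 7] → take 1–7 (7); add 1.
Step 7: frontier [5–6 10, 6–7 7] → take 6–7 (7); add 6.
The 2nd edge added is 4–5.

4-5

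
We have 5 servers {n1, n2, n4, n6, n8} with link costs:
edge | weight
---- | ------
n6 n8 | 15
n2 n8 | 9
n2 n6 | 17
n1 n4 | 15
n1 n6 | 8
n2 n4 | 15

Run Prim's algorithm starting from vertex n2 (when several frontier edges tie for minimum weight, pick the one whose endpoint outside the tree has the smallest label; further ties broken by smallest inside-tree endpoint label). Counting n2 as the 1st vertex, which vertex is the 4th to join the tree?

Prim's algorithm from n2:
Step 1: frontier [n2 n8 9, n2 n4 15, n2 n6 17] → take n2 n8 (9); add n8.
Step 2: frontier [n2 n4 15, n2 n6 17, n6 n8 15] → take n2 n4 (15); add n4.
Step 3: frontier [n2 n6 17, n1 n4 15, n6 n8 15] → take n1 n4 (15); add n1.
Step 4: frontier [n1 n6 8, n2 n6 17, n6 n8 15] → take n1 n6 (8); add n6.
Vertex order: n2, n8, n4, n1, n6. The 4th vertex is n1.

n1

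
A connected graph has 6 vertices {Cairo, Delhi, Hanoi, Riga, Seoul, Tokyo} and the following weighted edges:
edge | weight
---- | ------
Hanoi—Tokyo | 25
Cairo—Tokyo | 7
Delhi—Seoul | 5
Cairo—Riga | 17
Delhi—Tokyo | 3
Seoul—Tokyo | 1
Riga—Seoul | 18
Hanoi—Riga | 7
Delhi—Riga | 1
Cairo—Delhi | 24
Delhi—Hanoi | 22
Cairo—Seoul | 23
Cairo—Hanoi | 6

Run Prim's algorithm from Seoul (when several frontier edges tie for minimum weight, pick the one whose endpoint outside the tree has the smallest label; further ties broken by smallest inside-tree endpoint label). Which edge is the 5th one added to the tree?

Grow the tree from Seoul using Prim:
Step 1: cheapest edge leaving the tree is Seoul—Tokyo (1); add Tokyo.
Step 2: cheapest edge leaving the tree is Delhi—Tokyo (3); add Delhi.
Step 3: cheapest edge leaving the tree is Delhi—Riga (1); add Riga.
Step 4: cheapest edge leaving the tree is Cairo—Tokyo (7); add Cairo.
Step 5: cheapest edge leaving the tree is Cairo—Hanoi (6); add Hanoi.
The 5th edge added is Cairo—Hanoi.

Cairo-Hanoi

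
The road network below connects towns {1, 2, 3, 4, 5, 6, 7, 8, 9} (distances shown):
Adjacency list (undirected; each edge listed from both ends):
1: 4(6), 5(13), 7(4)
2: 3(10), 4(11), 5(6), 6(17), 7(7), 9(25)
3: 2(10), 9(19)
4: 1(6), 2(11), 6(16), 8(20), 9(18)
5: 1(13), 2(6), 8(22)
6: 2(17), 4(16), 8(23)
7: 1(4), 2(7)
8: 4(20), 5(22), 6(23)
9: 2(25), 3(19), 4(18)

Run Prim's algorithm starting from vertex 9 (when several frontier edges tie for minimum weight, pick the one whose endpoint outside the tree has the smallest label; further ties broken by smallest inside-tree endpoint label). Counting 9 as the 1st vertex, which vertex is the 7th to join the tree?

Grow the tree from 9 using Prim:
Step 1: cheapest edge leaving the tree is 4–9 (18); add 4.
Step 2: cheapest edge leaving the tree is 1–4 (6); add 1.
Step 3: cheapest edge leaving the tree is 1–7 (4); add 7.
Step 4: cheapest edge leaving the tree is 2–7 (7); add 2.
Step 5: cheapest edge leaving the tree is 2–5 (6); add 5.
Step 6: cheapest edge leaving the tree is 2–3 (10); add 3.
Step 7: cheapest edge leaving the tree is 4–6 (16); add 6.
Step 8: cheapest edge leaving the tree is 4–8 (20); add 8.
Vertex order: 9, 4, 1, 7, 2, 5, 3, 6, 8. The 7th vertex is 3.

3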